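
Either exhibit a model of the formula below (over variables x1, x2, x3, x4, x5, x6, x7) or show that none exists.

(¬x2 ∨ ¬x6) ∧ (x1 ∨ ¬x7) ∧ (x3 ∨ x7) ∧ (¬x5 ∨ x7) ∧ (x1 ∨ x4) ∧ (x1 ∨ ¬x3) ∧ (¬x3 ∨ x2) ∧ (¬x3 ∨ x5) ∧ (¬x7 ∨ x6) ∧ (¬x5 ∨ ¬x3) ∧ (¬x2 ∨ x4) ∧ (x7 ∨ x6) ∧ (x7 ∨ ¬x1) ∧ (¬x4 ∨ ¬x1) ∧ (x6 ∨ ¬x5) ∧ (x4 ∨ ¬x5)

x1=True, x2=False, x3=False, x4=False, x5=False, x6=True, x7=True

Case x2 = False:
The clause (¬x3) is unit, so x3 = False.
The clause (x7) is unit, so x7 = True.
The clause (x1) is unit, so x1 = True.
The clause (x6) is unit, so x6 = True.
The clause (¬x4) is unit, so x4 = False.
The clause (¬x5) is unit, so x5 = False.
This assignment satisfies each clause.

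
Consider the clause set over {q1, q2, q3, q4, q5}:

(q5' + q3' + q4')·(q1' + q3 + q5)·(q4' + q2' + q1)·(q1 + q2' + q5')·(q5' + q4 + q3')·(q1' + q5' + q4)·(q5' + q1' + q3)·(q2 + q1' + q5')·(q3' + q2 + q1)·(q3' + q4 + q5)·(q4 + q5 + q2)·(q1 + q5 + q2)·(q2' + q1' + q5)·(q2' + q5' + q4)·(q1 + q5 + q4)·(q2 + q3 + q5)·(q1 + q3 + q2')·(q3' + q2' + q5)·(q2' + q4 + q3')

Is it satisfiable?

Yes

Suppose q5 = 0.
Suppose q1 = 1.
The clause (q3) is unit, so q3 = 1.
The clause (q4) is unit, so q4 = 1.
The clause (q2') is unit, so q2 = 0.
Every clause now holds.
A satisfying assignment: q1 ↦ 1, q2 ↦ 0, q3 ↦ 1, q4 ↦ 1, q5 ↦ 0.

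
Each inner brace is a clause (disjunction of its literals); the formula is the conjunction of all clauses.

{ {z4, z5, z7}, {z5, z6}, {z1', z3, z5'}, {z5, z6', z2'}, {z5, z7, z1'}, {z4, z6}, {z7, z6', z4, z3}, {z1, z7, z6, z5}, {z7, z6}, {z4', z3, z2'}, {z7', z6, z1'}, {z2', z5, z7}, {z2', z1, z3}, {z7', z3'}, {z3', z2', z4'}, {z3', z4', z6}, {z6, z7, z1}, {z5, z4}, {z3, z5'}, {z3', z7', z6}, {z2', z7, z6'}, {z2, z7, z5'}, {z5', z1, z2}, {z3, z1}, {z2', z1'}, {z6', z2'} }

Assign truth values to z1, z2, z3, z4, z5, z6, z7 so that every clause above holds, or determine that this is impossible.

z1: 0; z2: 0; z3: 1; z4: 1; z5: 0; z6: 1; z7: 0

Branch on z5: set z5 = 0.
Unit clause (z6) forces z6 = 1.
Unit clause (z2') forces z2 = 0.
Unit clause (z4) forces z4 = 1.
Branch on z7: set z7 = 0.
Unit clause (z1') forces z1 = 0.
Unit clause (z3) forces z3 = 1.
All clauses are satisfied.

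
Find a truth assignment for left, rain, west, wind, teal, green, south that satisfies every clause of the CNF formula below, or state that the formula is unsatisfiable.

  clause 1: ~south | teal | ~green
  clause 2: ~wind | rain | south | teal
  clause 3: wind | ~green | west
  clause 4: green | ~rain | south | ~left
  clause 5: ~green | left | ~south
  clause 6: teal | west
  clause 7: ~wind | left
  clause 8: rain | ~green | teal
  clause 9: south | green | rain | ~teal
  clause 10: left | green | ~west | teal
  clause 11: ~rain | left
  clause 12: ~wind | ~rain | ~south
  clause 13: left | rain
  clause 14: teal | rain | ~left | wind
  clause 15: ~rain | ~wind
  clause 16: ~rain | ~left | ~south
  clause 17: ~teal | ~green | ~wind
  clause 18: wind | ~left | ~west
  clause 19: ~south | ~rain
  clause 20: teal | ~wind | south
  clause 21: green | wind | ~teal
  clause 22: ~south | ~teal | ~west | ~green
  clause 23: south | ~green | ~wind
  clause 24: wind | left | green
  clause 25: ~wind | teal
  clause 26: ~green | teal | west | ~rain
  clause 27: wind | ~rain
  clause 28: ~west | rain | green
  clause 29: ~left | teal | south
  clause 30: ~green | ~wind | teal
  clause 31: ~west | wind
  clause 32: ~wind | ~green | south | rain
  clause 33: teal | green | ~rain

Suppose teal = 1.
Suppose wind = 1.
The clause (left) is unit, so left = 1.
The clause (~rain) is unit, so rain = 0.
The clause (~green) is unit, so green = 0.
The clause (south) is unit, so south = 1.
The clause (~west) is unit, so west = 0.
All clauses are satisfied.

left=1, rain=0, west=0, wind=1, teal=1, green=0, south=1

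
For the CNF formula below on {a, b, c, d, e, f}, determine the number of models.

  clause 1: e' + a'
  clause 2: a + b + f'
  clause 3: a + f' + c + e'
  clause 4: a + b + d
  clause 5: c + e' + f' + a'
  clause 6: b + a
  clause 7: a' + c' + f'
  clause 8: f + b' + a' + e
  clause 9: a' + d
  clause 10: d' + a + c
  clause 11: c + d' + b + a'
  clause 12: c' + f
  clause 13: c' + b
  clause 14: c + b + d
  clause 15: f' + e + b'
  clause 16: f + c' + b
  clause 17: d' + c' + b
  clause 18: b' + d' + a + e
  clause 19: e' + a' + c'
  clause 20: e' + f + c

There are 2^6 = 64 truth assignments over (a, b, c, d, e, f).
Split on c. With c = 1, the clauses containing c are satisfied and c' drops from the rest; 2 of the 2^5 = 32 assignments to the other variables satisfy what remains.
With c = 0, by the same count on the reduced clause set, 1 assignment works.
Total: 2 + 1 = 3.

3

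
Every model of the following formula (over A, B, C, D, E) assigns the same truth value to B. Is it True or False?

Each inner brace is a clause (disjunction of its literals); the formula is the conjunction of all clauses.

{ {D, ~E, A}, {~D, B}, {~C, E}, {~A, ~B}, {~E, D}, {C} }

True

Suppose B = 0.
The clause (~D) is unit, so D = 0.
The clause (~E) is unit, so E = 0.
The clause (~C) is unit, so C = 0.
But (C) is also a unit clause — contradiction.
So every satisfying assignment has B = True.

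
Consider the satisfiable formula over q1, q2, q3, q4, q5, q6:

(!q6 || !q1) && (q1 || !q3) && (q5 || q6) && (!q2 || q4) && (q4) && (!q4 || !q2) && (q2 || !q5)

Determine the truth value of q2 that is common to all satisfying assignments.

False

Suppose q2 = true.
From the singleton clause (q4), q4 = true.
But (!q4) is also a unit clause — contradiction.
So every satisfying assignment has q2 = False.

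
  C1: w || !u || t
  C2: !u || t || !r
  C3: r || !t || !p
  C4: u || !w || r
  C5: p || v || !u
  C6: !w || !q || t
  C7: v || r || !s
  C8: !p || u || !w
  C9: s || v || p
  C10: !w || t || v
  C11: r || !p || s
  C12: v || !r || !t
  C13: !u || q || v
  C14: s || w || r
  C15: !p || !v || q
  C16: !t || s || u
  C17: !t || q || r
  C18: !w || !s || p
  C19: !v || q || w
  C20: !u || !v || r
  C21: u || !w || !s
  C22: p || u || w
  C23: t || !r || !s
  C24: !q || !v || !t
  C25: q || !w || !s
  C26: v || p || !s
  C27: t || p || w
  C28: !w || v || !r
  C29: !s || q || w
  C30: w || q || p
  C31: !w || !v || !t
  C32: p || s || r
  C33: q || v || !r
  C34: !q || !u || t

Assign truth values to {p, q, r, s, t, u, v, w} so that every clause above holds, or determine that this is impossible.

p ↦ true,  q ↦ true,  r ↦ true,  s ↦ false,  t ↦ false,  u ↦ false,  v ↦ true,  w ↦ false

Try w = false.
Try u = false.
The clause (p) is unit, so p = true.
Try r = true.
Try v = true.
The clause (q) is unit, so q = true.
The clause (!t) is unit, so t = false.
The clause (!s) is unit, so s = false.
All clauses are satisfied.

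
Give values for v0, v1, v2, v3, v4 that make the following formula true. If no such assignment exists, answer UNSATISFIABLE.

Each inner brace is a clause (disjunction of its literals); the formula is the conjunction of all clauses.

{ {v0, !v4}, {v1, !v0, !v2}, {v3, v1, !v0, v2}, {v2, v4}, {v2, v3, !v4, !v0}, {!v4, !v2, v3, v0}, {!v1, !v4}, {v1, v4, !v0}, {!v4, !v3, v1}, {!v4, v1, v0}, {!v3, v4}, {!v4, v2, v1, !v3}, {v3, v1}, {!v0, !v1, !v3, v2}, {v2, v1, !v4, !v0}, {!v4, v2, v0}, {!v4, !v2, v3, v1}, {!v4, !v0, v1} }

v0 ↦ true,  v1 ↦ true,  v2 ↦ true,  v3 ↦ false,  v4 ↦ false

Branch on v0: set v0 = true.
Branch on v1: set v1 = true.
(!v4) alone gives v4 = false.
(v2) alone gives v2 = true.
(!v3) alone gives v3 = false.
All clauses are satisfied.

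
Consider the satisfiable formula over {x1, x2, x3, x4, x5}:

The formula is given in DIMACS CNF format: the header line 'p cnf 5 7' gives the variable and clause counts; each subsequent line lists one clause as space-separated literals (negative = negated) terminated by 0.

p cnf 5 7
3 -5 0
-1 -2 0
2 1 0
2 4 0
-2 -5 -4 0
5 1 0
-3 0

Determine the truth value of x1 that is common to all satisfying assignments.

True

Suppose x1 = False.
The clause (x2) is unit, so x2 = True.
The clause (x5) is unit, so x5 = True.
The clause (x3) is unit, so x3 = True.
That conflicts with the unit clause (¬x3).
So every satisfying assignment has x1 = True.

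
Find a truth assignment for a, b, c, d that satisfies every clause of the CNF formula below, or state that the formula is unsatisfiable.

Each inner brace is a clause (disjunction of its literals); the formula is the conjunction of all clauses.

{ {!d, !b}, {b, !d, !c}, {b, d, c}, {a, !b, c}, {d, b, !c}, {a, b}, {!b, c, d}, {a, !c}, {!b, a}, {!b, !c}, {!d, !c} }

Branch on d: set d = true.
The clause (!b) is unit, so b = false.
The clause (!c) is unit, so c = false.
The clause (a) is unit, so a = true.
All clauses are satisfied.

a ↦ true,  b ↦ false,  c ↦ false,  d ↦ true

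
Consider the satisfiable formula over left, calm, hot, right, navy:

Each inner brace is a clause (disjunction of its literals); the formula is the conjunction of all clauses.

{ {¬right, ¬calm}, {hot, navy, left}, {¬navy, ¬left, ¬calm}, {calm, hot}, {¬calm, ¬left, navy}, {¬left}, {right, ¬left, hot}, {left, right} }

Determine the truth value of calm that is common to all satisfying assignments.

False

Suppose calm = True.
(¬right) alone gives right = False.
(¬left) alone gives left = False.
Now (left) is unsatisfied and unit — conflict.
So every satisfying assignment has calm = False.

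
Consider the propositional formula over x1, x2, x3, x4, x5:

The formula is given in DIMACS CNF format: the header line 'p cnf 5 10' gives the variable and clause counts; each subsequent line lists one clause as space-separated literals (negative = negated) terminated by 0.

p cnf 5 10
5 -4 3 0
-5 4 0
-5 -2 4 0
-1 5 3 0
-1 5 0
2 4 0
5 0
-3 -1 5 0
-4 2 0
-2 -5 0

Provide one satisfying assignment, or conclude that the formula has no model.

(x5) alone gives x5 = True.
(x4) alone gives x4 = True.
(x2) alone gives x2 = True.
But (¬x2) is also a unit clause — contradiction.

UNSATISFIABLE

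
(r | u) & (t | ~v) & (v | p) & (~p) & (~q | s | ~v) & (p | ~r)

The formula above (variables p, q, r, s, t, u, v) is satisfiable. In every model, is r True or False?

Suppose r = 1.
(~p) alone gives p = 0.
That conflicts with the unit clause (p).
So every satisfying assignment has r = False.

False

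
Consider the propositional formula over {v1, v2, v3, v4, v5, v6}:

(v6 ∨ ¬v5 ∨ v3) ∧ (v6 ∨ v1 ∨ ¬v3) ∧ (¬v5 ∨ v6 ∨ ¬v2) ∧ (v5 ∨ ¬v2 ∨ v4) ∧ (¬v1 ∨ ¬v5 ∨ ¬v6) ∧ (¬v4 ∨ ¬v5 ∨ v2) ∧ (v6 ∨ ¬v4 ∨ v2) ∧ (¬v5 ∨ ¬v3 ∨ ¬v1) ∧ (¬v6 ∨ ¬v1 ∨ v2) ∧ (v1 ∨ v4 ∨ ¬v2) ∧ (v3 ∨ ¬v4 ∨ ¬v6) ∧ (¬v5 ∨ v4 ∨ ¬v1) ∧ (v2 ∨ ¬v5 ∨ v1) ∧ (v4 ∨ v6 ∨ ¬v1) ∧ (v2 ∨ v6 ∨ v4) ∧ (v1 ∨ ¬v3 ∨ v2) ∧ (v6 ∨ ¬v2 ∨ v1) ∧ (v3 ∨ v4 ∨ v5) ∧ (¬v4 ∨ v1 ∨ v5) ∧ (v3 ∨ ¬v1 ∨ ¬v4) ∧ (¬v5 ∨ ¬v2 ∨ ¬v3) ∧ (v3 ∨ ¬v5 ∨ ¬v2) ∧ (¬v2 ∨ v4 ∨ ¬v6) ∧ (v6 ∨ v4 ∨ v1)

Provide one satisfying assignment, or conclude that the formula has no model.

v1 ↦ True, v2 ↦ True, v3 ↦ True, v4 ↦ True, v5 ↦ False, v6 ↦ True

Suppose v6 = True.
Suppose v1 = True.
From the singleton clause (¬v5), v5 = False.
From the singleton clause (v2), v2 = True.
From the singleton clause (v4), v4 = True.
From the singleton clause (v3), v3 = True.
This assignment satisfies each clause.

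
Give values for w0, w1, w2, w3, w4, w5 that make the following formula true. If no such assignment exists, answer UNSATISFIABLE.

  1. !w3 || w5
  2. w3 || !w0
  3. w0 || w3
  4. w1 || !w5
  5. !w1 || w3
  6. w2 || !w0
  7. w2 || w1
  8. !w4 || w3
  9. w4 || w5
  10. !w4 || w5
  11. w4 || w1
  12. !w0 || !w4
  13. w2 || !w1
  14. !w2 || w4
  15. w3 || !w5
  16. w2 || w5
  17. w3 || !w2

Suppose w3 = true.
The clause (w5) is unit, so w5 = true.
The clause (w1) is unit, so w1 = true.
The clause (w2) is unit, so w2 = true.
The clause (w4) is unit, so w4 = true.
The clause (!w0) is unit, so w0 = false.
Every clause now holds.

w0 ↦ false,  w1 ↦ true,  w2 ↦ true,  w3 ↦ true,  w4 ↦ true,  w5 ↦ true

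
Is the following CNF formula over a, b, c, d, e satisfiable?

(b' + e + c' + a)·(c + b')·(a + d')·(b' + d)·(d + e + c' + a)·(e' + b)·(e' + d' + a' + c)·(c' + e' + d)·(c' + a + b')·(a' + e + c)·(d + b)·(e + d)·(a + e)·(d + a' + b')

Branch on c: set c = 1.
Branch on a: set a = 1.
Branch on b: set b = 1.
The clause (d) is unit, so d = 1.
No clause remains; e is free.
A satisfying assignment: a: 1; b: 1; c: 1; d: 1; e: 1.

Yes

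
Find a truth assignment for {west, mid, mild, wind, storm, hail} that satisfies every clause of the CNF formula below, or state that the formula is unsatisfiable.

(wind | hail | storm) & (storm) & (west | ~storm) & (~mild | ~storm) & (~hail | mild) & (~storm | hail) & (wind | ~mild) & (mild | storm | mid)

UNSATISFIABLE

Unit clause (storm) forces storm = 1.
Unit clause (west) forces west = 1.
Unit clause (~mild) forces mild = 0.
Unit clause (~hail) forces hail = 0.
Now (hail) is unsatisfied and unit — conflict.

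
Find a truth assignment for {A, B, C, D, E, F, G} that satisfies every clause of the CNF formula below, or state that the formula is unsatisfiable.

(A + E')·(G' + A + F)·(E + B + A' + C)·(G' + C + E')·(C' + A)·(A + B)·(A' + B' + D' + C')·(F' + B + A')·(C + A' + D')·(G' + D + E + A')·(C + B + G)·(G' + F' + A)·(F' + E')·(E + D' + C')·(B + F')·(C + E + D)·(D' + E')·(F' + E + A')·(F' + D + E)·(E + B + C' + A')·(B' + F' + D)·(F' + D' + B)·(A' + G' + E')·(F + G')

Suppose A = 1.
Suppose F = 0.
(G') alone gives G = 0.
Suppose C = 1.
Suppose B = 1.
(D') alone gives D = 0.
Every clause is now satisfied; E is unconstrained.

A: 1,  B: 1,  C: 1,  D: 0,  E: 0,  F: 0,  G: 0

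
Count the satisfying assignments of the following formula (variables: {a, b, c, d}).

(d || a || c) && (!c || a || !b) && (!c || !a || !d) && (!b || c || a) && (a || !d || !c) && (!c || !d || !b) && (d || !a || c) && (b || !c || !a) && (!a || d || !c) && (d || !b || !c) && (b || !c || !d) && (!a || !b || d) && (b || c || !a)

3

There are 2^4 = 16 truth assignments over (a, b, c, d).
Split on d. With d = true, the clauses containing d are satisfied and !d drops from the rest; 2 of the 2^3 = 8 assignments to the other variables satisfy what remains.
With d = false, by the same count on the reduced clause set, 1 assignment works.
Total: 2 + 1 = 3.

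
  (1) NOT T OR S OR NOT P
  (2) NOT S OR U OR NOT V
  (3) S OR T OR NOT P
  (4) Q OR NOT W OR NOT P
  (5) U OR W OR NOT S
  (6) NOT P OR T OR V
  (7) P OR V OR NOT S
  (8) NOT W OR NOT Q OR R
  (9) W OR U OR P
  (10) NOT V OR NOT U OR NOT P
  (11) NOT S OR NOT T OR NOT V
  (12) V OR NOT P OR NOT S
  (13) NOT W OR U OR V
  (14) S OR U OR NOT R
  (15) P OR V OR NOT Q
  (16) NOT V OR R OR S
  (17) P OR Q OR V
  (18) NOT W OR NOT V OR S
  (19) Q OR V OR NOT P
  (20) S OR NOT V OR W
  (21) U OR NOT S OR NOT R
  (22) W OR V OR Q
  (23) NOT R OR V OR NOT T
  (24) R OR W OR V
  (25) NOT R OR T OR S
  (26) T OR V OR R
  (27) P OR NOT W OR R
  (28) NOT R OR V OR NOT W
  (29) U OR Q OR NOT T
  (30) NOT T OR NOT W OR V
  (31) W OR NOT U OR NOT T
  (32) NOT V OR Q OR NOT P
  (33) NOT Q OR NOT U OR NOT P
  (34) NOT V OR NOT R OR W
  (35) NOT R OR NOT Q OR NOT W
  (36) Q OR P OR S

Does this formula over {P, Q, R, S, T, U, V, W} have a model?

Yes, satisfiable

Branch on T: set T = false.
Branch on S: set S = true.
Branch on U: set U = true.
Branch on P: set P = false.
Unit clause (V) forces V = true.
Branch on W: set W = false.
Unit clause (NOT R) forces R = false.
No clause remains; Q is free.
A satisfying assignment: P ↦ false,  Q ↦ false,  R ↦ false,  S ↦ true,  T ↦ false,  U ↦ true,  V ↦ true,  W ↦ false.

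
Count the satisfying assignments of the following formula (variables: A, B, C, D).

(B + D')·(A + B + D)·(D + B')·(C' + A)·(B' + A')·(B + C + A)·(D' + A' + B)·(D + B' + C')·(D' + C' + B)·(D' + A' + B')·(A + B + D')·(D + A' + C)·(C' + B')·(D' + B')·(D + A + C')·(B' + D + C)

1

There are 2^4 = 16 truth assignments over (A, B, C, D).
Check each against the 16 clauses (columns in the order A, B, C, D):
  F F F F  ✗ fails (A + B + D)
  F F F T  ✗ fails (B + D')
  F F T F  ✗ fails (A + B + D)
  F F T T  ✗ fails (B + D')
  F T F F  ✗ fails (D + B')
  F T F T  ✗ fails (D' + B')
  F T T F  ✗ fails (D + B')
  F T T T  ✗ fails (C' + A)
  T F F F  ✗ fails (D + A' + C)
  T F F T  ✗ fails (B + D')
  T F T F  ✓ satisfies all
  T F T T  ✗ fails (B + D')
  T T F F  ✗ fails (D + B')
  T T F T  ✗ fails (B' + A')
  T T T F  ✗ fails (D + B')
  T T T T  ✗ fails (B' + A')
1 of the 16 rows is a model.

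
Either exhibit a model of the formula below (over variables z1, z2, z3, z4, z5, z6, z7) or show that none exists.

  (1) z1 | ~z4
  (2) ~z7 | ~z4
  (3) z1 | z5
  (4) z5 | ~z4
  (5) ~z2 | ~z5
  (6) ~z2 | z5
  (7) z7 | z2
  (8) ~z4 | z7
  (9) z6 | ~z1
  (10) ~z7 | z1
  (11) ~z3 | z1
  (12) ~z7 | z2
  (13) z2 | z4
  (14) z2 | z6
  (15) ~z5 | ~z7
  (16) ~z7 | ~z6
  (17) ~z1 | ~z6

Suppose z1 = 1.
The clause (z6) is unit, so z6 = 1.
That conflicts with the unit clause (~z6).
That branch fails; take z1 = 0 instead.
The clause (~z4) is unit, so z4 = 0.
The clause (z5) is unit, so z5 = 1.
The clause (~z2) is unit, so z2 = 0.
That conflicts with the unit clause (z2).
Either choice for z1 ends in contradiction.

UNSATISFIABLE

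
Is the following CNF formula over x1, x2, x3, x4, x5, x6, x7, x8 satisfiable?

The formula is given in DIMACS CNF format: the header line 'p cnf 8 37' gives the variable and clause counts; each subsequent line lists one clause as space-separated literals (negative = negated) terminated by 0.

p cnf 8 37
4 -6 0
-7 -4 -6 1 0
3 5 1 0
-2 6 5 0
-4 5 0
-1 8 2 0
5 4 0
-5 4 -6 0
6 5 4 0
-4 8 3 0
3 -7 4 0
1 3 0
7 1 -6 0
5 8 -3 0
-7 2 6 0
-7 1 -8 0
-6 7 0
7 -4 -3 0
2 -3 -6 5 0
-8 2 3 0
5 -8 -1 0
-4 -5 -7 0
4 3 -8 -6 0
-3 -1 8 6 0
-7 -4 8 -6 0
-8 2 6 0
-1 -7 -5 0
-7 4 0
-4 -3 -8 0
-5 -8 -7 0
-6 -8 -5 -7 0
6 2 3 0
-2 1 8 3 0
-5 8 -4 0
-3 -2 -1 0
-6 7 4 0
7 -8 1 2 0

Yes, satisfiable

Branch on x4: set x4 = False.
Unit clause (¬x6) forces x6 = False.
Unit clause (x5) forces x5 = True.
Unit clause (¬x7) forces x7 = False.
Branch on x1: set x1 = True.
Branch on x8: set x8 = True.
Unit clause (x2) forces x2 = True.
Unit clause (¬x3) forces x3 = False.
All clauses are satisfied.
A satisfying assignment: x1=True; x2=True; x3=False; x4=False; x5=True; x6=False; x7=False; x8=True.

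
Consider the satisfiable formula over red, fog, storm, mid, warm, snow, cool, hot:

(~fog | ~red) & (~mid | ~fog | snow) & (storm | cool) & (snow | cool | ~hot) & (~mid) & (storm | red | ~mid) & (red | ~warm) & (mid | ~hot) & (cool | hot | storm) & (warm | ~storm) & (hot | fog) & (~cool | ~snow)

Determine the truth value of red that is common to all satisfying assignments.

False

Suppose red = 1.
From the singleton clause (~fog), fog = 0.
From the singleton clause (~mid), mid = 0.
From the singleton clause (~hot), hot = 0.
But (hot) is also a unit clause — contradiction.
So every satisfying assignment has red = False.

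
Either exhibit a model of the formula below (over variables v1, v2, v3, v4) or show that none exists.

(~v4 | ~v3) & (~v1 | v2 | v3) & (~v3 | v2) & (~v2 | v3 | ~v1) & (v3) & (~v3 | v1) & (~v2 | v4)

(v3) alone gives v3 = 1.
(~v4) alone gives v4 = 0.
(v2) alone gives v2 = 1.
Now (~v2) is unsatisfied and unit — conflict.

UNSATISFIABLE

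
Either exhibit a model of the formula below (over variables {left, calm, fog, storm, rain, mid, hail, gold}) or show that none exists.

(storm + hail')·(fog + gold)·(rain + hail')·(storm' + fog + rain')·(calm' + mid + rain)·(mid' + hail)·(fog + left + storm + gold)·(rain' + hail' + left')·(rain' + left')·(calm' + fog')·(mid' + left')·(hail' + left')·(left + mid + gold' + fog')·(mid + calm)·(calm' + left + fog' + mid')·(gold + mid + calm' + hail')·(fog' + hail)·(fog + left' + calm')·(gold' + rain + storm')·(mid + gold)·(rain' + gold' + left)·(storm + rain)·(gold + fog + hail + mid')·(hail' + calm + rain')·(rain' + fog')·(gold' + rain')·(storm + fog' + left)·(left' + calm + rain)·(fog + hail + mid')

UNSATISFIABLE

Branch on storm: set storm = 1.
Branch on fog: set fog = 1.
From the singleton clause (calm'), calm = 0.
From the singleton clause (mid), mid = 1.
From the singleton clause (hail), hail = 1.
From the singleton clause (rain), rain = 1.
Now (rain') is unsatisfied and unit — conflict.
Undo fog and try fog = 0.
From the singleton clause (gold), gold = 1.
From the singleton clause (rain'), rain = 0.
Now (rain) is unsatisfied and unit — conflict.
Neither fog = 1 nor fog = 0 works.
Undo storm and try storm = 0.
From the singleton clause (hail'), hail = 0.
From the singleton clause (mid'), mid = 0.
From the singleton clause (calm), calm = 1.
From the singleton clause (rain), rain = 1.
From the singleton clause (left'), left = 0.
From the singleton clause (fog'), fog = 0.
From the singleton clause (gold), gold = 1.
Now (gold') is unsatisfied and unit — conflict.
Neither storm = 1 nor storm = 0 works.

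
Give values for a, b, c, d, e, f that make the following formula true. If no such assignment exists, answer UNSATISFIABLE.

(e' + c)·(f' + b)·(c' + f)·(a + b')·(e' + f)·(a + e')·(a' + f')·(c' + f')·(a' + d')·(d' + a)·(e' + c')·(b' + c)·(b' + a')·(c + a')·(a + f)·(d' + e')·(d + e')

Suppose e = 0.
Suppose f = 0.
(c') alone gives c = 0.
(b') alone gives b = 0.
(a') alone gives a = 0.
But (a) is also a unit clause — contradiction.
Undo f and try f = 1.
(b) alone gives b = 1.
(a) alone gives a = 1.
But (a') is also a unit clause — contradiction.
Both values of f lead to a conflict.
Undo e and try e = 1.
(c) alone gives c = 1.
But (c') is also a unit clause — contradiction.
Both values of e lead to a conflict.

UNSATISFIABLE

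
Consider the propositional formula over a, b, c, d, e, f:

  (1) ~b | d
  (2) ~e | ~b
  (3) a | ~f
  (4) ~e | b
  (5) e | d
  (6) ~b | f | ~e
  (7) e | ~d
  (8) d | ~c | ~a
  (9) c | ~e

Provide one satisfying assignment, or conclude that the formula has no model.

Case b = 0:
Unit clause (~e) forces e = 0.
Unit clause (d) forces d = 1.
That conflicts with the unit clause (~d).
That branch fails; take b = 1 instead.
Unit clause (d) forces d = 1.
Unit clause (~e) forces e = 0.
That conflicts with the unit clause (e).
Neither b = 1 nor b = 0 works.

UNSATISFIABLE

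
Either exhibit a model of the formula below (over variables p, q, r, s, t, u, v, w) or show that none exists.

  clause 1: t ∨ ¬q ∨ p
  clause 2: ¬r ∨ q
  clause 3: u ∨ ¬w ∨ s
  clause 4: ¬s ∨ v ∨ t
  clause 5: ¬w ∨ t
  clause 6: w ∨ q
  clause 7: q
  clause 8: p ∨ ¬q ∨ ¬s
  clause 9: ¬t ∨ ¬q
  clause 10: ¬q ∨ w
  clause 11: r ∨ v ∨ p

(q) alone gives q = True.
(¬t) alone gives t = False.
(p) alone gives p = True.
(¬w) alone gives w = False.
Now (w) is unsatisfied and unit — conflict.

UNSATISFIABLE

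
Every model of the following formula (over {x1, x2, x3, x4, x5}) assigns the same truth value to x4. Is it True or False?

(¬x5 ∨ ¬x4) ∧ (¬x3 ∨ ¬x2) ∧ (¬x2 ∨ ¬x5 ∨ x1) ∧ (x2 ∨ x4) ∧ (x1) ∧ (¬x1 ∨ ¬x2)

Suppose x4 = False.
The clause (x2) is unit, so x2 = True.
The clause (¬x3) is unit, so x3 = False.
The clause (x1) is unit, so x1 = True.
That conflicts with the unit clause (¬x1).
So every satisfying assignment has x4 = True.

True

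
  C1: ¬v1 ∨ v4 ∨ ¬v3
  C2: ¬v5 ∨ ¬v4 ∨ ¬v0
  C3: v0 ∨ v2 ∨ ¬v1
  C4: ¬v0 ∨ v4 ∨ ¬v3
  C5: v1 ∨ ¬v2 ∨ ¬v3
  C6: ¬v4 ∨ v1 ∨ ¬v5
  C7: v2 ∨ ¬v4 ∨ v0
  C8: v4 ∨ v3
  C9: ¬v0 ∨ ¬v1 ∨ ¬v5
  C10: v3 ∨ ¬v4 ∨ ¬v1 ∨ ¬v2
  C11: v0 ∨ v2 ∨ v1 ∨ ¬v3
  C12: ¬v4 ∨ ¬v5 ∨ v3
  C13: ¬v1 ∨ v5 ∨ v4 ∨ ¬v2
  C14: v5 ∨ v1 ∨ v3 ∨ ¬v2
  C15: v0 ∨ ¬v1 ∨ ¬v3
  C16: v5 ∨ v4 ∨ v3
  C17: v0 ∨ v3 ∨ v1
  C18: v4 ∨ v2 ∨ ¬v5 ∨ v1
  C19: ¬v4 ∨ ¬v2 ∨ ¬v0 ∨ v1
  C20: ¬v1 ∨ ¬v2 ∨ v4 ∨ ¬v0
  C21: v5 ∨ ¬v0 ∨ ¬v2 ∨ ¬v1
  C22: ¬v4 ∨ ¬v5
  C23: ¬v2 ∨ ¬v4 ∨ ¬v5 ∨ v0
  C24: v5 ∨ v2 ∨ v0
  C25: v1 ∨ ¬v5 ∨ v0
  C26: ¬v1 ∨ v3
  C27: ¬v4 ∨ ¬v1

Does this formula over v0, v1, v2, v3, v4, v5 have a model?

Satisfiable

Suppose v4 = True.
Unit clause (¬v5) forces v5 = False.
Unit clause (¬v1) forces v1 = False.
Suppose v2 = False.
Unit clause (v0) forces v0 = True.
No clause remains; v3 is free.
A satisfying assignment: v0: True; v1: False; v2: False; v3: True; v4: True; v5: False.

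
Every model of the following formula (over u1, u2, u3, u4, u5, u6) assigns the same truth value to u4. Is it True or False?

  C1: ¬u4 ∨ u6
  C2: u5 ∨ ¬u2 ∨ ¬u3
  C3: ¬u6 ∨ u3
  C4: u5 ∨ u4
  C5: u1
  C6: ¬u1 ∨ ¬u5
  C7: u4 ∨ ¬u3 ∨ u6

Suppose u4 = False.
From the singleton clause (u5), u5 = True.
From the singleton clause (u1), u1 = True.
But (¬u1) is also a unit clause — contradiction.
So every satisfying assignment has u4 = True.

True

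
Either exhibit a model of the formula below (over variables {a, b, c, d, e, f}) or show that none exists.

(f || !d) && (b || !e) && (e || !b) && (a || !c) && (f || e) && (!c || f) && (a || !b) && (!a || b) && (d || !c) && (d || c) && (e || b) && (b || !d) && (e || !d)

a ↦ true, b ↦ true, c ↦ true, d ↦ true, e ↦ true, f ↦ true

Try f = true.
Try b = true.
(e) alone gives e = true.
(a) alone gives a = true.
Try d = true.
All clauses hold; c can take either value.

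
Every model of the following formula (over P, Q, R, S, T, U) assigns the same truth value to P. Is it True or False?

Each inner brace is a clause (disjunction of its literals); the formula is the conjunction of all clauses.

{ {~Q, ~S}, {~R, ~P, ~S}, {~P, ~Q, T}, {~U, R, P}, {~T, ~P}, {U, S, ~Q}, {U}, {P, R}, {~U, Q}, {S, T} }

False

Suppose P = 1.
The clause (~T) is unit, so T = 0.
The clause (~Q) is unit, so Q = 0.
The clause (U) is unit, so U = 1.
Now (~U) is unsatisfied and unit — conflict.
So every satisfying assignment has P = False.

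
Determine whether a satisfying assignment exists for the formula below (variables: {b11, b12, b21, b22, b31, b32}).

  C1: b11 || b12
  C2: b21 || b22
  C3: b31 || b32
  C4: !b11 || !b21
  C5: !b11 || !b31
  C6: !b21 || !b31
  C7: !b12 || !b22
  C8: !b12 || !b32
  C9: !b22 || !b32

Branch on b11: set b11 = true.
(!b21) alone gives b21 = false.
(b22) alone gives b22 = true.
(!b31) alone gives b31 = false.
(b32) alone gives b32 = true.
But (!b32) is also a unit clause — contradiction.
So b11 must be the other value — set b11 = false.
(b12) alone gives b12 = true.
(!b22) alone gives b22 = false.
(b21) alone gives b21 = true.
(!b31) alone gives b31 = false.
(b32) alone gives b32 = true.
But (!b32) is also a unit clause — contradiction.
Either choice for b11 ends in contradiction.
No assignment satisfies every clause.

No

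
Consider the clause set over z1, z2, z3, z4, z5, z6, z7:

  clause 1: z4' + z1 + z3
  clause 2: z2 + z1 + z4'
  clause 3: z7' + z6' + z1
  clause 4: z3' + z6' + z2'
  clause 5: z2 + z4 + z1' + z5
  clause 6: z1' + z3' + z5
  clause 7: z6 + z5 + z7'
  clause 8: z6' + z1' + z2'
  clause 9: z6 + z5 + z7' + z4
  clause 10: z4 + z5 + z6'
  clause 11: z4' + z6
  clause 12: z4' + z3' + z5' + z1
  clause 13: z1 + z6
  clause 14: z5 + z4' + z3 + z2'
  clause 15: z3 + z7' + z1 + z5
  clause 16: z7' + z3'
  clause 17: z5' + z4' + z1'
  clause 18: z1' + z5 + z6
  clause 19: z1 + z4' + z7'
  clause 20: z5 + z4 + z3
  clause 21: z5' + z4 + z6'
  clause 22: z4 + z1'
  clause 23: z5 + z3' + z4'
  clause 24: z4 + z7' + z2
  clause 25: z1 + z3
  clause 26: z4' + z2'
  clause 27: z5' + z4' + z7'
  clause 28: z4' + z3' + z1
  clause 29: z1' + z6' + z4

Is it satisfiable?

Suppose z4 = 1.
(z6) alone gives z6 = 1.
(z2') alone gives z2 = 0.
(z1) alone gives z1 = 1.
(z5') alone gives z5 = 0.
(z3') alone gives z3 = 0.
No clause remains; z7 is free.
A satisfying assignment: z1=1; z2=0; z3=0; z4=1; z5=0; z6=1; z7=0.

Yes, satisfiable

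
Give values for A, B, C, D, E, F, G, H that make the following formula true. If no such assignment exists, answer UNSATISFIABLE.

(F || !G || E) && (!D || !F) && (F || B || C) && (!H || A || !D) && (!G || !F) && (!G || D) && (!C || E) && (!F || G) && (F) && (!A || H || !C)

Unit clause (F) forces F = true.
Unit clause (!D) forces D = false.
Unit clause (!G) forces G = false.
That conflicts with the unit clause (G).

UNSATISFIABLE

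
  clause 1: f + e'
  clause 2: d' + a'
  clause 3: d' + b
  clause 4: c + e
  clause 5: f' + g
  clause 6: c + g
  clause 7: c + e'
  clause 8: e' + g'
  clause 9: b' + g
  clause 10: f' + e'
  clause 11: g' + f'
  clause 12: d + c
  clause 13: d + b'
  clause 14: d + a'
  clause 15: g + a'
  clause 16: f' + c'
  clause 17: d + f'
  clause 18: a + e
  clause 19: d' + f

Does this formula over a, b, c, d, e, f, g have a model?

Branch on f: set f = 1.
Unit clause (g) forces g = 1.
But (g') is also a unit clause — contradiction.
Undo f and try f = 0.
Unit clause (e') forces e = 0.
Unit clause (c) forces c = 1.
Unit clause (a) forces a = 1.
Unit clause (d') forces d = 0.
But (d) is also a unit clause — contradiction.
Neither f = 1 nor f = 0 works.
No assignment satisfies every clause.

Unsatisfiable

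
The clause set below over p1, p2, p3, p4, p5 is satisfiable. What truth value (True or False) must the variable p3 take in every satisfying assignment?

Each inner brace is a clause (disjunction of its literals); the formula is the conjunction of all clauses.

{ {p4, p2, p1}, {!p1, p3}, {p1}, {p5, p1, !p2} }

Suppose p3 = false.
The clause (!p1) is unit, so p1 = false.
But (p1) is also a unit clause — contradiction.
So every satisfying assignment has p3 = True.

True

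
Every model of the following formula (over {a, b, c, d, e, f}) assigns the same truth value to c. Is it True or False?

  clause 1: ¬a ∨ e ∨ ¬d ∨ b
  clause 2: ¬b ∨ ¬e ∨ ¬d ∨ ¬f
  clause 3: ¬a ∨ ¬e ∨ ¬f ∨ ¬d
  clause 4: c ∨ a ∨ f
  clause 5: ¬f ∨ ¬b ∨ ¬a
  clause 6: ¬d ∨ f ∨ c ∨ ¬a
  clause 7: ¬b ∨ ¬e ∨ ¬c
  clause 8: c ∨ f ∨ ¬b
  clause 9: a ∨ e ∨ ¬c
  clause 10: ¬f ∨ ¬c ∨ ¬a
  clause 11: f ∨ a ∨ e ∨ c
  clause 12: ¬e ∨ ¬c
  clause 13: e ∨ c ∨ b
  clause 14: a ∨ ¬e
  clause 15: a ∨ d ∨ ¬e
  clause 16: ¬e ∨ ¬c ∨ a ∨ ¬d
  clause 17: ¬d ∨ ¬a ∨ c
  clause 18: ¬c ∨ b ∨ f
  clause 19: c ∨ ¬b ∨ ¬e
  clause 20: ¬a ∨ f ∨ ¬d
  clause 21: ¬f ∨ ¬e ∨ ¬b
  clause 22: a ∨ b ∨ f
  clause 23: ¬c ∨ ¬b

False

Suppose c = True.
(¬e) alone gives e = False.
(a) alone gives a = True.
(¬f) alone gives f = False.
(b) alone gives b = True.
Now (¬b) is unsatisfied and unit — conflict.
So every satisfying assignment has c = False.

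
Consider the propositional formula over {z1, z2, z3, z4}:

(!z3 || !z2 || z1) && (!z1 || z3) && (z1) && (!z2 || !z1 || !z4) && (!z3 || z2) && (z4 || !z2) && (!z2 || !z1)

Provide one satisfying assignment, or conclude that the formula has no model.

From the singleton clause (z1), z1 = true.
From the singleton clause (z3), z3 = true.
From the singleton clause (z2), z2 = true.
That conflicts with the unit clause (!z2).

UNSATISFIABLE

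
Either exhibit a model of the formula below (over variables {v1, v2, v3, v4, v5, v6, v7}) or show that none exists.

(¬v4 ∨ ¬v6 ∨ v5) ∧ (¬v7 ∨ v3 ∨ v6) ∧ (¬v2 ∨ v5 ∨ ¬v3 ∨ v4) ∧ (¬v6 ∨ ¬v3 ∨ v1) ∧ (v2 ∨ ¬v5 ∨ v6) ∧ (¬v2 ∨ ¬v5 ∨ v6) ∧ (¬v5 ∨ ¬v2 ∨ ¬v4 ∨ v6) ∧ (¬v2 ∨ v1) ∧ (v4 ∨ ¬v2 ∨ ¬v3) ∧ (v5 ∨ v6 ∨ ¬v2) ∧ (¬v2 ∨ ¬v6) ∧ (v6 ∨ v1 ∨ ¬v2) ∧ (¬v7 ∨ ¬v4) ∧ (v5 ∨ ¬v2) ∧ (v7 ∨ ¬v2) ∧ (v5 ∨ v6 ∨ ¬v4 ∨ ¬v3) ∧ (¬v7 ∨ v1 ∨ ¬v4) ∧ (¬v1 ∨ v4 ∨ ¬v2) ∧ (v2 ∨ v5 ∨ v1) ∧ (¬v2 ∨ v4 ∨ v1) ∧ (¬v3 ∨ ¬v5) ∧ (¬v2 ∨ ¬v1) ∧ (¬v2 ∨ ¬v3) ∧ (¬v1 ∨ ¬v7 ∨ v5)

v1 ↦ False,  v2 ↦ False,  v3 ↦ False,  v4 ↦ False,  v5 ↦ True,  v6 ↦ True,  v7 ↦ True

Suppose v2 = False.
Suppose v5 = True.
Unit clause (v6) forces v6 = True.
Unit clause (¬v3) forces v3 = False.
Suppose v7 = True.
Unit clause (¬v4) forces v4 = False.
Every clause is now satisfied; v1 is unconstrained.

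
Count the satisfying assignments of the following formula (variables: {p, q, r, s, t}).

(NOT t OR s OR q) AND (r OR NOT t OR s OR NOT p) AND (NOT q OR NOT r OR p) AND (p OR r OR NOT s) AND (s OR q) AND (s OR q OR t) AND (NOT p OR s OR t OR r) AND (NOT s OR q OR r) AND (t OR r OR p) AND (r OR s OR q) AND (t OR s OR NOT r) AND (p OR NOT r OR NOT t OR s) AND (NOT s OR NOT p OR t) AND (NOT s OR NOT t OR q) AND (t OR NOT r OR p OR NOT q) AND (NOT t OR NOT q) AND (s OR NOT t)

There are 2^5 = 32 truth assignments over (p, q, r, s, t).
Split on p. With p = true, the clauses containing p are satisfied and NOT p drops from the rest; 0 of the 2^4 = 16 assignments to the other variables satisfy what remains.
With p = false, by the same count on the reduced clause set, 1 assignment works.
(One model: p=F, q=F, r=T, s=T, t=F.)
Total: 0 + 1 = 1.

1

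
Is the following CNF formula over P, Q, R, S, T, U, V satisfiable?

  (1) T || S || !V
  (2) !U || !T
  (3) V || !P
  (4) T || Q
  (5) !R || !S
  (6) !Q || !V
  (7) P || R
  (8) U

Yes

The clause (U) is unit, so U = true.
The clause (!T) is unit, so T = false.
The clause (Q) is unit, so Q = true.
The clause (!V) is unit, so V = false.
The clause (!P) is unit, so P = false.
The clause (R) is unit, so R = true.
The clause (!S) is unit, so S = false.
All clauses are satisfied.
A satisfying assignment: P=false, Q=true, R=true, S=false, T=false, U=true, V=false.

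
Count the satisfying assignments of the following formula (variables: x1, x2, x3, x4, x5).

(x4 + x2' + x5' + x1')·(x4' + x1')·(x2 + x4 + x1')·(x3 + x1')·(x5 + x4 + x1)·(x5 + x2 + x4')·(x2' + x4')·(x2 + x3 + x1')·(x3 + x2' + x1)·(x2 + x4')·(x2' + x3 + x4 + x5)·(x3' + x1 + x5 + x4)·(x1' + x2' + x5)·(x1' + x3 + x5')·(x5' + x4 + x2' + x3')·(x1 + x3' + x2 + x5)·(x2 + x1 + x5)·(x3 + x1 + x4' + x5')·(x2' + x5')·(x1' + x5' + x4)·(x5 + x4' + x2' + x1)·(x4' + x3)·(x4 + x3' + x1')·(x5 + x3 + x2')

2

There are 2^5 = 32 truth assignments over (x1, x2, x3, x4, x5).
Split on x2. With x2 = 1, the clauses containing x2 are satisfied and x2' drops from the rest; 0 of the 2^4 = 16 assignments to the other variables satisfy what remains.
With x2 = 0, by the same count on the reduced clause set, 2 assignments work.
Total: 0 + 2 = 2.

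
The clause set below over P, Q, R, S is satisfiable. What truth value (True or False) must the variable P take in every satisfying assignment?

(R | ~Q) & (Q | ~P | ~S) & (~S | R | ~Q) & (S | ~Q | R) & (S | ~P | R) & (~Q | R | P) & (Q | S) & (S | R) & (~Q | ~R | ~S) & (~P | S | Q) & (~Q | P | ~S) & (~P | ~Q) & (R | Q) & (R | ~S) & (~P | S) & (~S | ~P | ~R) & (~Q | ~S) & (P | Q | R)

False

Suppose P = 1.
The clause (~Q) is unit, so Q = 0.
The clause (~S) is unit, so S = 0.
That conflicts with the unit clause (S).
So every satisfying assignment has P = False.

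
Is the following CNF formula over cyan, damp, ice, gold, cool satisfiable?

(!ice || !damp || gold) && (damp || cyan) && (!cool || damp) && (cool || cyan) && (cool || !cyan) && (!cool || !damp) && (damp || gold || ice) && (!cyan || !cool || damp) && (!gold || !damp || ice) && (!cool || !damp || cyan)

Branch on damp: set damp = true.
From the singleton clause (!cool), cool = false.
From the singleton clause (cyan), cyan = true.
That conflicts with the unit clause (!cyan).
Backtrack on damp: now try damp = false.
From the singleton clause (cyan), cyan = true.
From the singleton clause (!cool), cool = false.
That conflicts with the unit clause (cool).
Both values of damp lead to a conflict.
No assignment satisfies every clause.

No, unsatisfiable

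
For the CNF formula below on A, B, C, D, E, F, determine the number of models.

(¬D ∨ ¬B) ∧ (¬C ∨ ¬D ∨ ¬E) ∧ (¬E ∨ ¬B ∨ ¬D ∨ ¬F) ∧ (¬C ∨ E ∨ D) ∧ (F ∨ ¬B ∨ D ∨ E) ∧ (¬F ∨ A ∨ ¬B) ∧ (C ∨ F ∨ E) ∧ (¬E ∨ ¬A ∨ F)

There are 2^6 = 64 truth assignments over (A, B, C, D, E, F).
Split on D. With D = True, the clauses containing D are satisfied and ¬D drops from the rest; 9 of the 2^5 = 32 assignments to the other variables satisfy what remains.
With D = False, by the same count on the reduced clause set, 13 assignments work.
Total: 9 + 13 = 22.

22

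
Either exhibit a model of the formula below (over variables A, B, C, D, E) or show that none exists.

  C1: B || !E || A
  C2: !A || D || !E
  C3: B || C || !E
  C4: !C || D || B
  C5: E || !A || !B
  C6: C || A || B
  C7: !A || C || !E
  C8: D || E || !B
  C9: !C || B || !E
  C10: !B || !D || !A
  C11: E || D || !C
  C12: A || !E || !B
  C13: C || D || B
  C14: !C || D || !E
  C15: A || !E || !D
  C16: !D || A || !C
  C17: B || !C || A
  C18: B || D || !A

A: true,  B: false,  C: true,  D: true,  E: false

Suppose B = false.
Suppose E = false.
Suppose C = true.
(D) alone gives D = true.
(A) alone gives A = true.
Every clause now holds.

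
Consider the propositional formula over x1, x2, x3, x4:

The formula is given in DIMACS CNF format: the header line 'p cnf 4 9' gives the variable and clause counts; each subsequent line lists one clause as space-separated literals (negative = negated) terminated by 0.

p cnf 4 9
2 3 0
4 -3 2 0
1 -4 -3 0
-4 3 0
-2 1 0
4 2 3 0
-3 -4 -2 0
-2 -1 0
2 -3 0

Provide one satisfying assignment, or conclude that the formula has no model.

UNSATISFIABLE

Branch on x2: set x2 = True.
From the singleton clause (x1), x1 = True.
But (¬x1) is also a unit clause — contradiction.
That branch fails; take x2 = False instead.
From the singleton clause (x3), x3 = True.
But (¬x3) is also a unit clause — contradiction.
Both values of x2 lead to a conflict.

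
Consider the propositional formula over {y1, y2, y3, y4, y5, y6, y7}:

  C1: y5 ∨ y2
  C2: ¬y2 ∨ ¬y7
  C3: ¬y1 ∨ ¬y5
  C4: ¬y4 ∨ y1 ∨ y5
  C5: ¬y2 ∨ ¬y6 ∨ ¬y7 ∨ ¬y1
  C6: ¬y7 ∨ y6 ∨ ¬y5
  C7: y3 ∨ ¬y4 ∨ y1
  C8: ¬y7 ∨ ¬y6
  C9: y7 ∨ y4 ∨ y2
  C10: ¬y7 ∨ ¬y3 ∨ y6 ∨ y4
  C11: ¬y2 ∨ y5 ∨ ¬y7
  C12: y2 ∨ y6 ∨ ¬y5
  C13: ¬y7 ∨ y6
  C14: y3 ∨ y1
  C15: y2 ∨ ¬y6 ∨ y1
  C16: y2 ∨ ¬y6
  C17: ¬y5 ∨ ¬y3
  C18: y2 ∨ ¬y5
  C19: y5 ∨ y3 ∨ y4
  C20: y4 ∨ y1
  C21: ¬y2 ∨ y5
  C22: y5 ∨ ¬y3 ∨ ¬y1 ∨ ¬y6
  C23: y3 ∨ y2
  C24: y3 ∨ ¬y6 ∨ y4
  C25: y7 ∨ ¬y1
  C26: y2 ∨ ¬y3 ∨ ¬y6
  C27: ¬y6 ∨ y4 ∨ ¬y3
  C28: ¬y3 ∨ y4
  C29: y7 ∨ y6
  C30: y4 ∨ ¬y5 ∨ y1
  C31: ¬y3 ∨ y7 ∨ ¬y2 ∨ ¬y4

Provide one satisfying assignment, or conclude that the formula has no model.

Try y5 = True.
(¬y1) alone gives y1 = False.
(y3) alone gives y3 = True.
But (¬y3) is also a unit clause — contradiction.
So y5 must be the other value — set y5 = False.
(y2) alone gives y2 = True.
But (¬y2) is also a unit clause — contradiction.
Either choice for y5 ends in contradiction.

UNSATISFIABLE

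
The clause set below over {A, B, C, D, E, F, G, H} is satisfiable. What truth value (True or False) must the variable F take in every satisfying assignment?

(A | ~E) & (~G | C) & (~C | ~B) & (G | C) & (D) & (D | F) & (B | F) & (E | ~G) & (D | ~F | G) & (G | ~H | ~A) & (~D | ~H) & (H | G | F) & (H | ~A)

Suppose F = 0.
(D) alone gives D = 1.
(B) alone gives B = 1.
(~C) alone gives C = 0.
(~G) alone gives G = 0.
That conflicts with the unit clause (G).
So every satisfying assignment has F = True.

True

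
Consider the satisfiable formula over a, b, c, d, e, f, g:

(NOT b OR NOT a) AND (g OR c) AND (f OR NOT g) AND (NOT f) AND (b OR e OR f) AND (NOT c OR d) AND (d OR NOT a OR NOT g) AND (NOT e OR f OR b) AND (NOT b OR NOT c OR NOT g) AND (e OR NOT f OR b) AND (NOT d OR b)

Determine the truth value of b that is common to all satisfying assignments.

True

Suppose b = false.
From the singleton clause (NOT f), f = false.
From the singleton clause (NOT g), g = false.
From the singleton clause (c), c = true.
From the singleton clause (e), e = true.
Now (NOT e) is unsatisfied and unit — conflict.
So every satisfying assignment has b = True.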